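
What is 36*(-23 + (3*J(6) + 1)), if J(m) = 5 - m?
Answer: -900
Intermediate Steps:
36*(-23 + (3*J(6) + 1)) = 36*(-23 + (3*(5 - 1*6) + 1)) = 36*(-23 + (3*(5 - 6) + 1)) = 36*(-23 + (3*(-1) + 1)) = 36*(-23 + (-3 + 1)) = 36*(-23 - 2) = 36*(-25) = -900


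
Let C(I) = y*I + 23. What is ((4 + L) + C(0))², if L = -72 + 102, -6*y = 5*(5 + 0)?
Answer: 3249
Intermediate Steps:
y = -25/6 (y = -5*(5 + 0)/6 = -5*5/6 = -⅙*25 = -25/6 ≈ -4.1667)
L = 30
C(I) = 23 - 25*I/6 (C(I) = -25*I/6 + 23 = 23 - 25*I/6)
((4 + L) + C(0))² = ((4 + 30) + (23 - 25/6*0))² = (34 + (23 + 0))² = (34 + 23)² = 57² = 3249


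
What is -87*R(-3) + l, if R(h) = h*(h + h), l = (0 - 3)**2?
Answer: -1557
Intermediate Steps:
l = 9 (l = (-3)**2 = 9)
R(h) = 2*h**2 (R(h) = h*(2*h) = 2*h**2)
-87*R(-3) + l = -174*(-3)**2 + 9 = -174*9 + 9 = -87*18 + 9 = -1566 + 9 = -1557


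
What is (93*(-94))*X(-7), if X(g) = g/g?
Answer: -8742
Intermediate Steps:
X(g) = 1
(93*(-94))*X(-7) = (93*(-94))*1 = -8742*1 = -8742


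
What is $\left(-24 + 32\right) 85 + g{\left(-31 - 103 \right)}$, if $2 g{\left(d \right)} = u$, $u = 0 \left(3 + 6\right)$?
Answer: $680$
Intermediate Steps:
$u = 0$ ($u = 0 \cdot 9 = 0$)
$g{\left(d \right)} = 0$ ($g{\left(d \right)} = \frac{1}{2} \cdot 0 = 0$)
$\left(-24 + 32\right) 85 + g{\left(-31 - 103 \right)} = \left(-24 + 32\right) 85 + 0 = 8 \cdot 85 + 0 = 680 + 0 = 680$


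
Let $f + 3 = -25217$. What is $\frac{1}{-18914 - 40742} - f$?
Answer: $\frac{1504524319}{59656} \approx 25220.0$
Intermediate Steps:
$f = -25220$ ($f = -3 - 25217 = -25220$)
$\frac{1}{-18914 - 40742} - f = \frac{1}{-18914 - 40742} - -25220 = \frac{1}{-59656} + 25220 = - \frac{1}{59656} + 25220 = \frac{1504524319}{59656}$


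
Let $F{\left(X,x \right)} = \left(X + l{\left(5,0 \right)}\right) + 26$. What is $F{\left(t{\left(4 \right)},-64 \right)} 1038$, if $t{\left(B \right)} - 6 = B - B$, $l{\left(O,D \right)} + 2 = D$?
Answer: $31140$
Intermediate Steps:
$l{\left(O,D \right)} = -2 + D$
$t{\left(B \right)} = 6$ ($t{\left(B \right)} = 6 + \left(B - B\right) = 6 + 0 = 6$)
$F{\left(X,x \right)} = 24 + X$ ($F{\left(X,x \right)} = \left(X + \left(-2 + 0\right)\right) + 26 = \left(X - 2\right) + 26 = \left(-2 + X\right) + 26 = 24 + X$)
$F{\left(t{\left(4 \right)},-64 \right)} 1038 = \left(24 + 6\right) 1038 = 30 \cdot 1038 = 31140$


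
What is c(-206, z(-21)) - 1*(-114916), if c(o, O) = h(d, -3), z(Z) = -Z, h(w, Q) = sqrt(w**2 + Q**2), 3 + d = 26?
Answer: 114916 + sqrt(538) ≈ 1.1494e+5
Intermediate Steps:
d = 23 (d = -3 + 26 = 23)
h(w, Q) = sqrt(Q**2 + w**2)
c(o, O) = sqrt(538) (c(o, O) = sqrt((-3)**2 + 23**2) = sqrt(9 + 529) = sqrt(538))
c(-206, z(-21)) - 1*(-114916) = sqrt(538) - 1*(-114916) = sqrt(538) + 114916 = 114916 + sqrt(538)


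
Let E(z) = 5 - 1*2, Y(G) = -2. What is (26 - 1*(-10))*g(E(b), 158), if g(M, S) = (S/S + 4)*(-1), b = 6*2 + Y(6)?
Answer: -180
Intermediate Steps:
b = 10 (b = 6*2 - 2 = 12 - 2 = 10)
E(z) = 3 (E(z) = 5 - 2 = 3)
g(M, S) = -5 (g(M, S) = (1 + 4)*(-1) = 5*(-1) = -5)
(26 - 1*(-10))*g(E(b), 158) = (26 - 1*(-10))*(-5) = (26 + 10)*(-5) = 36*(-5) = -180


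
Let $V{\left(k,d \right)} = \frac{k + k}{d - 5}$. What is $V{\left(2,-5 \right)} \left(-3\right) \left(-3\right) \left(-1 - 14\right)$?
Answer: $54$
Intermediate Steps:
$V{\left(k,d \right)} = \frac{2 k}{-5 + d}$
$V{\left(2,-5 \right)} \left(-3\right) \left(-3\right) \left(-1 - 14\right) = 2 \cdot 2 \frac{1}{-5 - 5} \left(-3\right) \left(-3\right) \left(-1 - 14\right) = 2 \cdot 2 \frac{1}{-10} \left(-3\right) \left(-3\right) \left(-15\right) = 2 \cdot 2 \left(- \frac{1}{10}\right) \left(-3\right) \left(-3\right) \left(-15\right) = \left(- \frac{2}{5}\right) \left(-3\right) \left(-3\right) \left(-15\right) = \frac{6}{5} \left(-3\right) \left(-15\right) = \left(- \frac{18}{5}\right) \left(-15\right) = 54$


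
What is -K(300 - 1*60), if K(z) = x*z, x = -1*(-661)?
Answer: -158640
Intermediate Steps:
x = 661
K(z) = 661*z
-K(300 - 1*60) = -661*(300 - 1*60) = -661*(300 - 60) = -661*240 = -1*158640 = -158640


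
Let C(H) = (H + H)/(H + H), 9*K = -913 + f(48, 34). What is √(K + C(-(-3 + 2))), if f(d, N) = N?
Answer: I*√870/3 ≈ 9.8319*I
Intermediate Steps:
K = -293/3 (K = (-913 + 34)/9 = (⅑)*(-879) = -293/3 ≈ -97.667)
C(H) = 1 (C(H) = (2*H)/((2*H)) = (2*H)*(1/(2*H)) = 1)
√(K + C(-(-3 + 2))) = √(-293/3 + 1) = √(-290/3) = I*√870/3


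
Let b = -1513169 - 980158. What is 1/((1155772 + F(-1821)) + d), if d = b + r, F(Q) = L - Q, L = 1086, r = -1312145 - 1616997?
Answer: -1/4263790 ≈ -2.3453e-7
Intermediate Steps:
b = -2493327
r = -2929142
F(Q) = 1086 - Q
d = -5422469 (d = -2493327 - 2929142 = -5422469)
1/((1155772 + F(-1821)) + d) = 1/((1155772 + (1086 - 1*(-1821))) - 5422469) = 1/((1155772 + (1086 + 1821)) - 5422469) = 1/((1155772 + 2907) - 5422469) = 1/(1158679 - 5422469) = 1/(-4263790) = -1/4263790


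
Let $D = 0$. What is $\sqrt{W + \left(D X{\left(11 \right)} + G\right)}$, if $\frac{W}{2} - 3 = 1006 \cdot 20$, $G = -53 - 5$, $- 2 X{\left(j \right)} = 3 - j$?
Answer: $2 \sqrt{10047} \approx 200.47$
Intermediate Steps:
$X{\left(j \right)} = - \frac{3}{2} + \frac{j}{2}$ ($X{\left(j \right)} = - \frac{3 - j}{2} = - \frac{3}{2} + \frac{j}{2}$)
$G = -58$ ($G = -53 - 5 = -58$)
$W = 40246$ ($W = 6 + 2 \cdot 1006 \cdot 20 = 6 + 2 \cdot 20120 = 6 + 40240 = 40246$)
$\sqrt{W + \left(D X{\left(11 \right)} + G\right)} = \sqrt{40246 - \left(58 + 0 \left(- \frac{3}{2} + \frac{1}{2} \cdot 11\right)\right)} = \sqrt{40246 - \left(58 + 0 \left(- \frac{3}{2} + \frac{11}{2}\right)\right)} = \sqrt{40246 + \left(0 \cdot 4 - 58\right)} = \sqrt{40246 + \left(0 - 58\right)} = \sqrt{40246 - 58} = \sqrt{40188} = 2 \sqrt{10047}$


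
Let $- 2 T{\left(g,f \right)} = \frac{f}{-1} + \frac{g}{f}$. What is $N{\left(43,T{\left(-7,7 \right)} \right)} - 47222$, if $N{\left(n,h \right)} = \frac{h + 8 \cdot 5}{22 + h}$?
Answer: $- \frac{613864}{13} \approx -47220.0$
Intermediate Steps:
$T{\left(g,f \right)} = \frac{f}{2} - \frac{g}{2 f}$ ($T{\left(g,f \right)} = - \frac{\frac{f}{-1} + \frac{g}{f}}{2} = - \frac{f \left(-1\right) + \frac{g}{f}}{2} = - \frac{- f + \frac{g}{f}}{2} = \frac{f}{2} - \frac{g}{2 f}$)
$N{\left(n,h \right)} = \frac{40 + h}{22 + h}$ ($N{\left(n,h \right)} = \frac{h + 40}{22 + h} = \frac{40 + h}{22 + h}$)
$N{\left(43,T{\left(-7,7 \right)} \right)} - 47222 = \frac{40 + \frac{7^{2} - -7}{2 \cdot 7}}{22 + \frac{7^{2} - -7}{2 \cdot 7}} - 47222 = \frac{40 + \frac{1}{2} \cdot \frac{1}{7} \left(49 + 7\right)}{22 + \frac{1}{2} \cdot \frac{1}{7} \left(49 + 7\right)} - 47222 = \frac{40 + \frac{1}{2} \cdot \frac{1}{7} \cdot 56}{22 + \frac{1}{2} \cdot \frac{1}{7} \cdot 56} - 47222 = \frac{40 + 4}{22 + 4} - 47222 = \frac{1}{26} \cdot 44 - 47222 = \frac{22}{13} - 47222 = - \frac{613864}{13}$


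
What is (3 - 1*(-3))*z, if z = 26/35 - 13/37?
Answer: 3042/1295 ≈ 2.3490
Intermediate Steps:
z = 507/1295 (z = 26*(1/35) - 13*1/37 = 26/35 - 13/37 = 507/1295 ≈ 0.39151)
(3 - 1*(-3))*z = (3 - 1*(-3))*(507/1295) = (3 + 3)*(507/1295) = 6*(507/1295) = 3042/1295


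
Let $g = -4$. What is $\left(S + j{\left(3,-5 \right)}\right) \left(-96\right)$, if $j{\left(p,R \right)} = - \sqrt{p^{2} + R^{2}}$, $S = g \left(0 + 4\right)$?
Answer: $1536 + 96 \sqrt{34} \approx 2095.8$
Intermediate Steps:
$S = -16$ ($S = - 4 \left(0 + 4\right) = \left(-4\right) 4 = -16$)
$j{\left(p,R \right)} = - \sqrt{R^{2} + p^{2}}$
$\left(S + j{\left(3,-5 \right)}\right) \left(-96\right) = \left(-16 - \sqrt{\left(-5\right)^{2} + 3^{2}}\right) \left(-96\right) = \left(-16 - \sqrt{25 + 9}\right) \left(-96\right) = \left(-16 - \sqrt{34}\right) \left(-96\right) = 1536 + 96 \sqrt{34}$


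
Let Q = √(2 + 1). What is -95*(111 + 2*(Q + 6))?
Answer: -11685 - 190*√3 ≈ -12014.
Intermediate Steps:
Q = √3 ≈ 1.7320
-95*(111 + 2*(Q + 6)) = -95*(111 + 2*(√3 + 6)) = -95*(111 + 2*(6 + √3)) = -95*(111 + (12 + 2*√3)) = -95*(123 + 2*√3) = -11685 - 190*√3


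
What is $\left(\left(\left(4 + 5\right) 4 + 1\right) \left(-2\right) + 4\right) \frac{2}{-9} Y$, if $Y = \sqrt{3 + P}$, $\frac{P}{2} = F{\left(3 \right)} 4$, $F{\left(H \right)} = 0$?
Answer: $\frac{140 \sqrt{3}}{9} \approx 26.943$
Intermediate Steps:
$P = 0$ ($P = 2 \cdot 0 \cdot 4 = 2 \cdot 0 = 0$)
$Y = \sqrt{3}$ ($Y = \sqrt{3 + 0} = \sqrt{3} \approx 1.732$)
$\left(\left(\left(4 + 5\right) 4 + 1\right) \left(-2\right) + 4\right) \frac{2}{-9} Y = \left(\left(\left(4 + 5\right) 4 + 1\right) \left(-2\right) + 4\right) \frac{2}{-9} \sqrt{3} = \left(\left(9 \cdot 4 + 1\right) \left(-2\right) + 4\right) 2 \left(- \frac{1}{9}\right) \sqrt{3} = \left(\left(36 + 1\right) \left(-2\right) + 4\right) \left(- \frac{2}{9}\right) \sqrt{3} = \left(37 \left(-2\right) + 4\right) \left(- \frac{2}{9}\right) \sqrt{3} = \left(-74 + 4\right) \left(- \frac{2}{9}\right) \sqrt{3} = \left(-70\right) \left(- \frac{2}{9}\right) \sqrt{3} = \frac{140 \sqrt{3}}{9}$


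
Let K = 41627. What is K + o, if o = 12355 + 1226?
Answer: 55208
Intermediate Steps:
o = 13581
K + o = 41627 + 13581 = 55208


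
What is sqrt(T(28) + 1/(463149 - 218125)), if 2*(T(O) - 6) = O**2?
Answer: sqrt(1493414434642)/61256 ≈ 19.950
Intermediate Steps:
T(O) = 6 + O**2/2
sqrt(T(28) + 1/(463149 - 218125)) = sqrt((6 + (1/2)*28**2) + 1/(463149 - 218125)) = sqrt((6 + (1/2)*784) + 1/245024) = sqrt((6 + 392) + 1/245024) = sqrt(398 + 1/245024) = sqrt(97519553/245024) = sqrt(1493414434642)/61256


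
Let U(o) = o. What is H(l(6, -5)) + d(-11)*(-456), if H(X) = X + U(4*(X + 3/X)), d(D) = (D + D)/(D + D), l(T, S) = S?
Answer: -2417/5 ≈ -483.40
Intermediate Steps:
d(D) = 1 (d(D) = (2*D)/((2*D)) = (2*D)*(1/(2*D)) = 1)
H(X) = 5*X + 12/X (H(X) = X + 4*(X + 3/X) = X + (4*X + 12/X) = 5*X + 12/X)
H(l(6, -5)) + d(-11)*(-456) = (5*(-5) + 12/(-5)) + 1*(-456) = (-25 + 12*(-⅕)) - 456 = (-25 - 12/5) - 456 = -137/5 - 456 = -2417/5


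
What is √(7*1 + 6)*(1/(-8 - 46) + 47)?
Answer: 2537*√13/54 ≈ 169.39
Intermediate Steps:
√(7*1 + 6)*(1/(-8 - 46) + 47) = √(7 + 6)*(1/(-54) + 47) = √13*(-1/54 + 47) = √13*(2537/54) = 2537*√13/54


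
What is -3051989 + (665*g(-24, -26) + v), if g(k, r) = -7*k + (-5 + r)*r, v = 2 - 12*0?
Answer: -2404277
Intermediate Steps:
v = 2 (v = 2 + 0 = 2)
g(k, r) = -7*k + r*(-5 + r)
-3051989 + (665*g(-24, -26) + v) = -3051989 + (665*((-26)**2 - 7*(-24) - 5*(-26)) + 2) = -3051989 + (665*(676 + 168 + 130) + 2) = -3051989 + (665*974 + 2) = -3051989 + (647710 + 2) = -3051989 + 647712 = -2404277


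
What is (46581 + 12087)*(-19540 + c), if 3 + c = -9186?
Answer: -1685472972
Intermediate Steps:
c = -9189 (c = -3 - 9186 = -9189)
(46581 + 12087)*(-19540 + c) = (46581 + 12087)*(-19540 - 9189) = 58668*(-28729) = -1685472972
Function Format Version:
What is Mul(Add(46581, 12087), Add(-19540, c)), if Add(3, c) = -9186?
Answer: -1685472972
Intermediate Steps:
c = -9189 (c = Add(-3, -9186) = -9189)
Mul(Add(46581, 12087), Add(-19540, c)) = Mul(Add(46581, 12087), Add(-19540, -9189)) = Mul(58668, -28729) = -1685472972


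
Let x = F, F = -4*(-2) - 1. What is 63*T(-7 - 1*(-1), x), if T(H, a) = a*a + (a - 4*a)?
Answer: 1764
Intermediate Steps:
F = 7 (F = 8 - 1 = 7)
x = 7
T(H, a) = a² - 3*a
63*T(-7 - 1*(-1), x) = 63*(7*(-3 + 7)) = 63*(7*4) = 63*28 = 1764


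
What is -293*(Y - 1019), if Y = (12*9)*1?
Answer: 266923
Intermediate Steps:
Y = 108 (Y = 108*1 = 108)
-293*(Y - 1019) = -293*(108 - 1019) = -293*(-911) = 266923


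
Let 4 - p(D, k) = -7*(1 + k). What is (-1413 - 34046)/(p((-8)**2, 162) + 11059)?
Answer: -35459/12204 ≈ -2.9055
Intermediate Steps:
p(D, k) = 11 + 7*k (p(D, k) = 4 - (-7)*(1 + k) = 4 - (-7 - 7*k) = 4 + (7 + 7*k) = 11 + 7*k)
(-1413 - 34046)/(p((-8)**2, 162) + 11059) = (-1413 - 34046)/((11 + 7*162) + 11059) = -35459/((11 + 1134) + 11059) = -35459/(1145 + 11059) = -35459/12204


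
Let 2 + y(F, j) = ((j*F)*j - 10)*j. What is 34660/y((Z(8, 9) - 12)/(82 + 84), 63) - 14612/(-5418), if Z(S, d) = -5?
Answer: 16236430526/11799621099 ≈ 1.3760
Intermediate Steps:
y(F, j) = -2 + j*(-10 + F*j**2) (y(F, j) = -2 + ((j*F)*j - 10)*j = -2 + ((F*j)*j - 10)*j = -2 + (F*j**2 - 10)*j = -2 + (-10 + F*j**2)*j = -2 + j*(-10 + F*j**2))
34660/y((Z(8, 9) - 12)/(82 + 84), 63) - 14612/(-5418) = 34660/(-2 - 10*63 + ((-5 - 12)/(82 + 84))*63**3) - 14612/(-5418) = 34660/(-2 - 630 - 17/166*250047) - 14612*(-1/5418) = 34660/(-2 - 630 - 17*1/166*250047) + 7306/2709 = 34660/(-2 - 630 - 17/166*250047) + 7306/2709 = 34660/(-2 - 630 - 4250799/166) + 7306/2709 = 34660/(-4355711/166) + 7306/2709 = 34660*(-166/4355711) + 7306/2709 = -5753560/4355711 + 7306/2709 = 16236430526/11799621099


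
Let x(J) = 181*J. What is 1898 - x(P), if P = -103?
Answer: 20541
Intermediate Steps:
1898 - x(P) = 1898 - 181*(-103) = 1898 - 1*(-18643) = 1898 + 18643 = 20541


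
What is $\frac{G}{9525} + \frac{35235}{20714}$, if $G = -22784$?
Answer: $- \frac{136334401}{197300850} \approx -0.691$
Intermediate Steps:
$\frac{G}{9525} + \frac{35235}{20714} = - \frac{22784}{9525} + \frac{35235}{20714} = - \frac{136334401}{197300850}$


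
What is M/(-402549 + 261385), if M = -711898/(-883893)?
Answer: -355949/62386935726 ≈ -5.7055e-6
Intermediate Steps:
M = 711898/883893 (M = -711898*(-1/883893) = 711898/883893 ≈ 0.80541)
M/(-402549 + 261385) = 711898/(883893*(-402549 + 261385)) = (711898/883893)/(-141164) = (711898/883893)*(-1/141164) = -355949/62386935726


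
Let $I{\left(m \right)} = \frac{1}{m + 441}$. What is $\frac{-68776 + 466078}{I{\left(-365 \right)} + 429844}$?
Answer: $\frac{30194952}{32668145} \approx 0.92429$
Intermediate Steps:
$I{\left(m \right)} = \frac{1}{441 + m}$
$\frac{-68776 + 466078}{I{\left(-365 \right)} + 429844} = \frac{-68776 + 466078}{\frac{1}{441 - 365} + 429844} = \frac{397302}{\frac{1}{76} + 429844} = \frac{397302}{\frac{32668145}{76}} = 397302 \cdot \frac{76}{32668145} = \frac{30194952}{32668145}$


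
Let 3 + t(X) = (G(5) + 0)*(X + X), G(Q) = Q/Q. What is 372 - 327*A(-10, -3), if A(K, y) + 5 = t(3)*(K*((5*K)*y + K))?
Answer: 1375407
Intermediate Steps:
G(Q) = 1
t(X) = -3 + 2*X (t(X) = -3 + (1 + 0)*(X + X) = -3 + 1*(2*X) = -3 + 2*X)
A(K, y) = -5 + 3*K*(K + 5*K*y) (A(K, y) = -5 + (-3 + 2*3)*(K*((5*K)*y + K)) = -5 + (-3 + 6)*(K*(5*K*y + K)) = -5 + 3*(K*(K + 5*K*y)) = -5 + 3*K*(K + 5*K*y))
372 - 327*A(-10, -3) = 372 - 327*(-5 + 3*(-10)**2 + 15*(-3)*(-10)**2) = 372 - 327*(-5 + 3*100 + 15*(-3)*100) = 372 - 327*(-5 + 300 - 4500) = 372 - 327*(-4205) = 372 + 1375035 = 1375407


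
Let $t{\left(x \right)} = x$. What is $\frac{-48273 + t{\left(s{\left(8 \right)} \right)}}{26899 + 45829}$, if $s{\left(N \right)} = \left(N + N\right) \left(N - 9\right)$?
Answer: $- \frac{48289}{72728} \approx -0.66397$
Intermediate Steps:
$s{\left(N \right)} = 2 N \left(-9 + N\right)$
$\frac{-48273 + t{\left(s{\left(8 \right)} \right)}}{26899 + 45829} = \frac{-48273 + 2 \cdot 8 \left(-9 + 8\right)}{26899 + 45829} = \frac{-48273 + 2 \cdot 8 \left(-1\right)}{72728} = \left(-48273 - 16\right) \frac{1}{72728} = \left(-48289\right) \frac{1}{72728} = - \frac{48289}{72728}$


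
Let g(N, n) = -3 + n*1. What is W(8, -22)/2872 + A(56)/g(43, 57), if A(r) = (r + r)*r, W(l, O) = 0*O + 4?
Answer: 2251675/19386 ≈ 116.15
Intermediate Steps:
W(l, O) = 4 (W(l, O) = 0 + 4 = 4)
A(r) = 2*r² (A(r) = (2*r)*r = 2*r²)
g(N, n) = -3 + n
W(8, -22)/2872 + A(56)/g(43, 57) = 4/2872 + (2*56²)/(-3 + 57) = 4*(1/2872) + (2*3136)/54 = 1/718 + 6272*(1/54) = 1/718 + 3136/27 = 2251675/19386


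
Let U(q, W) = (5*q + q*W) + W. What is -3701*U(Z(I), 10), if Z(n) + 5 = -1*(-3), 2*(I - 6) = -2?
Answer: 74020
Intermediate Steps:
I = 5 (I = 6 + (½)*(-2) = 6 - 1 = 5)
Z(n) = -2 (Z(n) = -5 - 1*(-3) = -5 + 3 = -2)
U(q, W) = W + 5*q + W*q (U(q, W) = (5*q + W*q) + W = W + 5*q + W*q)
-3701*U(Z(I), 10) = -3701*(10 + 5*(-2) + 10*(-2)) = -3701*(10 - 10 - 20) = -3701*(-20) = 74020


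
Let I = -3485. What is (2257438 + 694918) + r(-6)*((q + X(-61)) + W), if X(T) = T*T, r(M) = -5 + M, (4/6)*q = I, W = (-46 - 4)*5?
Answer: 5943355/2 ≈ 2.9717e+6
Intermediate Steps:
W = -250 (W = -50*5 = -250)
q = -10455/2 (q = (3/2)*(-3485) = -10455/2 ≈ -5227.5)
X(T) = T²
(2257438 + 694918) + r(-6)*((q + X(-61)) + W) = (2257438 + 694918) + (-5 - 6)*((-10455/2 + (-61)²) - 250) = 2952356 - 11*((-10455/2 + 3721) - 250) = 2952356 - 11*(-3013/2 - 250) = 2952356 - 11*(-3513/2) = 2952356 + 38643/2 = 5943355/2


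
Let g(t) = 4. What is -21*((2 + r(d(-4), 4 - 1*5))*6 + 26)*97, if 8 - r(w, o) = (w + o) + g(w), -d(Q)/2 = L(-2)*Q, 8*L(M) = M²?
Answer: -89628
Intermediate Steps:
L(M) = M²/8
d(Q) = -Q (d(Q) = -2*(⅛)*(-2)²*Q = -2*(⅛)*4*Q = -Q)
r(w, o) = 4 - o - w (r(w, o) = 8 - ((w + o) + 4) = 8 - ((o + w) + 4) = 8 - (4 + o + w) = 8 + (-4 - o - w) = 4 - o - w)
-21*((2 + r(d(-4), 4 - 1*5))*6 + 26)*97 = -21*((2 + (4 - (4 - 1*5) - (-1)*(-4)))*6 + 26)*97 = -21*((2 + (4 - (4 - 5) - 1*4))*6 + 26)*97 = -21*((2 + (4 - 1*(-1) - 4))*6 + 26)*97 = -21*((2 + (4 + 1 - 4))*6 + 26)*97 = -21*((2 + 1)*6 + 26)*97 = -21*(3*6 + 26)*97 = -21*(18 + 26)*97 = -21*44*97 = -924*97 = -89628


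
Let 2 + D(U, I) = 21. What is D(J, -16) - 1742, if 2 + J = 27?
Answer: -1723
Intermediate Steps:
J = 25 (J = -2 + 27 = 25)
D(U, I) = 19 (D(U, I) = -2 + 21 = 19)
D(J, -16) - 1742 = 19 - 1742 = -1723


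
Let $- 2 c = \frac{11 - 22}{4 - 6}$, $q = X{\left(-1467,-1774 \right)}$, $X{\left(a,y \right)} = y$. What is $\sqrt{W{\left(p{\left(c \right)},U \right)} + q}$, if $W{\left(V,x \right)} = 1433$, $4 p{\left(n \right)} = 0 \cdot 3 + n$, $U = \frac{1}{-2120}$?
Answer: $i \sqrt{341} \approx 18.466 i$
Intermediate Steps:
$U = - \frac{1}{2120} \approx -0.0004717$
$q = -1774$
$c = - \frac{11}{4}$ ($c = - \frac{\left(11 - 22\right) \frac{1}{4 - 6}}{2} = - \frac{\left(-11\right) \frac{1}{-2}}{2} = - \frac{\left(-11\right) \left(- \frac{1}{2}\right)}{2} = \left(- \frac{1}{2}\right) \frac{11}{2} = - \frac{11}{4} \approx -2.75$)
$p{\left(n \right)} = \frac{n}{4}$ ($p{\left(n \right)} = \frac{0 \cdot 3 + n}{4} = \frac{0 + n}{4} = \frac{n}{4}$)
$\sqrt{W{\left(p{\left(c \right)},U \right)} + q} = \sqrt{1433 - 1774} = \sqrt{-341} = i \sqrt{341}$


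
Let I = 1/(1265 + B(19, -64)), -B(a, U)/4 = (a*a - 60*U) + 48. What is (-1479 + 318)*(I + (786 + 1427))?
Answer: -40417547022/15731 ≈ -2.5693e+6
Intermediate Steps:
B(a, U) = -192 - 4*a² + 240*U (B(a, U) = -4*((a*a - 60*U) + 48) = -4*((a² - 60*U) + 48) = -4*(48 + a² - 60*U) = -192 - 4*a² + 240*U)
I = -1/15731 (I = 1/(1265 + (-192 - 4*19² + 240*(-64))) = 1/(1265 + (-192 - 4*361 - 15360)) = 1/(1265 + (-192 - 1444 - 15360)) = 1/(1265 - 16996) = 1/(-15731) = -1/15731 ≈ -6.3569e-5)
(-1479 + 318)*(I + (786 + 1427)) = (-1479 + 318)*(-1/15731 + (786 + 1427)) = -1161*(-1/15731 + 2213) = -1161*34812702/15731 = -40417547022/15731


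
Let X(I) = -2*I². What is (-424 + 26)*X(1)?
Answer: 796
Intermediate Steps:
(-424 + 26)*X(1) = (-424 + 26)*(-2*1²) = -(-796) = -398*(-2) = 796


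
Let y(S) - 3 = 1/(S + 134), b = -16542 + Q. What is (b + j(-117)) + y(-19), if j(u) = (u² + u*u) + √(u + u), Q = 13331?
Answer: 2779551/115 + 3*I*√26 ≈ 24170.0 + 15.297*I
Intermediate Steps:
b = -3211 (b = -16542 + 13331 = -3211)
j(u) = 2*u² + √2*√u (j(u) = (u² + u²) + √(2*u) = 2*u² + √2*√u)
y(S) = 3 + 1/(134 + S) (y(S) = 3 + 1/(S + 134) = 3 + 1/(134 + S))
(b + j(-117)) + y(-19) = (-3211 + (2*(-117)² + √2*√(-117))) + (403 + 3*(-19))/(134 - 19) = (-3211 + (2*13689 + √2*(3*I*√13))) + (403 - 57)/115 = (-3211 + (27378 + 3*I*√26)) + (1/115)*346 = (24167 + 3*I*√26) + 346/115 = 2779551/115 + 3*I*√26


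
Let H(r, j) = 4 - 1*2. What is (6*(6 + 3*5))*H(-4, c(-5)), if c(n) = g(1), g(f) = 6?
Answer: 252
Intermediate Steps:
c(n) = 6
H(r, j) = 2 (H(r, j) = 4 - 2 = 2)
(6*(6 + 3*5))*H(-4, c(-5)) = (6*(6 + 3*5))*2 = (6*(6 + 15))*2 = (6*21)*2 = 126*2 = 252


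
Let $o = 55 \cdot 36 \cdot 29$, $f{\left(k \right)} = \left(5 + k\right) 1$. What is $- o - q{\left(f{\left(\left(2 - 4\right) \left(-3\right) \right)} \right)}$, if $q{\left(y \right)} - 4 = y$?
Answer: $-57435$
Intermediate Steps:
$f{\left(k \right)} = 5 + k$
$q{\left(y \right)} = 4 + y$
$o = 57420$ ($o = 1980 \cdot 29 = 57420$)
$- o - q{\left(f{\left(\left(2 - 4\right) \left(-3\right) \right)} \right)} = \left(-1\right) 57420 - \left(4 + \left(5 + \left(2 - 4\right) \left(-3\right)\right)\right) = -57420 - \left(4 + \left(5 - -6\right)\right) = -57420 - \left(4 + \left(5 + 6\right)\right) = -57420 - \left(4 + 11\right) = -57420 - 15 = -57435$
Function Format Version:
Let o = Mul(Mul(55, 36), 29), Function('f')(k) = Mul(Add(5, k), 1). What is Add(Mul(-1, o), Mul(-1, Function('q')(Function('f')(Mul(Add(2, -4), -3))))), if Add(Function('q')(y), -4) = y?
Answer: -57435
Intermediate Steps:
Function('f')(k) = Add(5, k)
Function('q')(y) = Add(4, y)
o = 57420 (o = Mul(1980, 29) = 57420)
Add(Mul(-1, o), Mul(-1, Function('q')(Function('f')(Mul(Add(2, -4), -3))))) = Add(Mul(-1, 57420), Mul(-1, Add(4, Add(5, Mul(Add(2, -4), -3))))) = Add(-57420, Mul(-1, Add(4, Add(5, Mul(-2, -3))))) = Add(-57420, Mul(-1, Add(4, Add(5, 6)))) = Add(-57420, Mul(-1, Add(4, 11))) = Add(-57420, Mul(-1, 15)) = Add(-57420, -15) = -57435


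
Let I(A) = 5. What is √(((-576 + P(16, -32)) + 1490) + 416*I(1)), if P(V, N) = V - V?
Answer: √2994 ≈ 54.717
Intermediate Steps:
P(V, N) = 0
√(((-576 + P(16, -32)) + 1490) + 416*I(1)) = √(((-576 + 0) + 1490) + 416*5) = √((-576 + 1490) + 2080) = √(914 + 2080) = √2994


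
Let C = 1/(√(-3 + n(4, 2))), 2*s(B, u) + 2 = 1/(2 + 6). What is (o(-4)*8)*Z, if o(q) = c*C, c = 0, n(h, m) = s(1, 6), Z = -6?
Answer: 0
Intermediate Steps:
s(B, u) = -15/16 (s(B, u) = -1 + 1/(2*(2 + 6)) = -1 + (½)/8 = -1 + (½)*(⅛) = -1 + 1/16 = -15/16)
n(h, m) = -15/16
C = -4*I*√7/21 (C = 1/(√(-3 - 15/16)) = 1/(√(-63/16)) = 1/(3*I*√7/4) = -4*I*√7/21 ≈ -0.50395*I)
o(q) = 0 (o(q) = 0*(-4*I*√7/21) = 0)
(o(-4)*8)*Z = (0*8)*(-6) = 0*(-6) = 0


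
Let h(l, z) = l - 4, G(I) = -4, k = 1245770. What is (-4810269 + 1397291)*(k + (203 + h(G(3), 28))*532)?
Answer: -4605847940780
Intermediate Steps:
h(l, z) = -4 + l
(-4810269 + 1397291)*(k + (203 + h(G(3), 28))*532) = (-4810269 + 1397291)*(1245770 + (203 + (-4 - 4))*532) = -3412978*(1245770 + (203 - 8)*532) = -3412978*(1245770 + 195*532) = -3412978*(1245770 + 103740) = -3412978*1349510 = -4605847940780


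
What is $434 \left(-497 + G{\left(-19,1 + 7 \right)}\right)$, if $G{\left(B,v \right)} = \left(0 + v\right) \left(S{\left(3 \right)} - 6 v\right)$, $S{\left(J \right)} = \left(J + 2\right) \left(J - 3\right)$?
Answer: $-382354$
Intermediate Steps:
$S{\left(J \right)} = \left(-3 + J\right) \left(2 + J\right)$ ($S{\left(J \right)} = \left(2 + J\right) \left(-3 + J\right) = \left(-3 + J\right) \left(2 + J\right)$)
$G{\left(B,v \right)} = - 6 v^{2}$ ($G{\left(B,v \right)} = \left(0 + v\right) \left(\left(-6 + 3^{2} - 3\right) - 6 v\right) = v \left(\left(-6 + 9 - 3\right) - 6 v\right) = v \left(0 - 6 v\right) = v \left(- 6 v\right) = - 6 v^{2}$)
$434 \left(-497 + G{\left(-19,1 + 7 \right)}\right) = 434 \left(-497 - 6 \left(1 + 7\right)^{2}\right) = 434 \left(-497 - 6 \cdot 8^{2}\right) = 434 \left(-497 - 384\right) = 434 \left(-881\right) = -382354$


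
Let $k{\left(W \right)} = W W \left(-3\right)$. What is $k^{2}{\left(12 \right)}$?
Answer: $186624$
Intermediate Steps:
$k{\left(W \right)} = - 3 W^{2}$ ($k{\left(W \right)} = W^{2} \left(-3\right) = - 3 W^{2}$)
$k^{2}{\left(12 \right)} = \left(- 3 \cdot 12^{2}\right)^{2} = \left(\left(-3\right) 144\right)^{2} = \left(-432\right)^{2} = 186624$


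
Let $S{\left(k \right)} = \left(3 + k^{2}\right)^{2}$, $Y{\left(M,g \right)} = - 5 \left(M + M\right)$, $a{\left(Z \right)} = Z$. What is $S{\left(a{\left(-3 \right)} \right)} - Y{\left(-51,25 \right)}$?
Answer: $-366$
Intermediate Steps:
$Y{\left(M,g \right)} = - 10 M$ ($Y{\left(M,g \right)} = - 5 \cdot 2 M = - 10 M$)
$S{\left(a{\left(-3 \right)} \right)} - Y{\left(-51,25 \right)} = \left(3 + \left(-3\right)^{2}\right)^{2} - \left(-10\right) \left(-51\right) = \left(3 + 9\right)^{2} - 510 = 12^{2} - 510 = 144 - 510 = -366$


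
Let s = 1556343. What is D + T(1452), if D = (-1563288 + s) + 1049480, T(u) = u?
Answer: 1043987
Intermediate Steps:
D = 1042535 (D = (-1563288 + 1556343) + 1049480 = -6945 + 1049480 = 1042535)
D + T(1452) = 1042535 + 1452 = 1043987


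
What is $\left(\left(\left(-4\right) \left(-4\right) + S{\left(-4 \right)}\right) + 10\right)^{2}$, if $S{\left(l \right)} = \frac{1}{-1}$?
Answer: $625$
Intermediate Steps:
$S{\left(l \right)} = -1$
$\left(\left(\left(-4\right) \left(-4\right) + S{\left(-4 \right)}\right) + 10\right)^{2} = \left(\left(\left(-4\right) \left(-4\right) - 1\right) + 10\right)^{2} = \left(\left(16 - 1\right) + 10\right)^{2} = \left(15 + 10\right)^{2} = 25^{2} = 625$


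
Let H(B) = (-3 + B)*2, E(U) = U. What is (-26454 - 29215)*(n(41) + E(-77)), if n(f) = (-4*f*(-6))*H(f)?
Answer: -4158863983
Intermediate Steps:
H(B) = -6 + 2*B
n(f) = 24*f*(-6 + 2*f) (n(f) = (-4*f*(-6))*(-6 + 2*f) = (24*f)*(-6 + 2*f) = 24*f*(-6 + 2*f))
(-26454 - 29215)*(n(41) + E(-77)) = (-26454 - 29215)*(48*41*(-3 + 41) - 77) = -55669*(48*41*38 - 77) = -55669*(74784 - 77) = -55669*74707 = -4158863983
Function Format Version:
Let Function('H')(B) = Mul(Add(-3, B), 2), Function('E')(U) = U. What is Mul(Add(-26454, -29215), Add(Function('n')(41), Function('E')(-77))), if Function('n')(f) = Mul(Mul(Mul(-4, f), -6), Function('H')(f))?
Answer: -4158863983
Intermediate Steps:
Function('H')(B) = Add(-6, Mul(2, B))
Function('n')(f) = Mul(24, f, Add(-6, Mul(2, f))) (Function('n')(f) = Mul(Mul(Mul(-4, f), -6), Add(-6, Mul(2, f))) = Mul(Mul(24, f), Add(-6, Mul(2, f))) = Mul(24, f, Add(-6, Mul(2, f))))
Mul(Add(-26454, -29215), Add(Function('n')(41), Function('E')(-77))) = Mul(Add(-26454, -29215), Add(Mul(48, 41, Add(-3, 41)), -77)) = Mul(-55669, Add(Mul(48, 41, 38), -77)) = Mul(-55669, Add(74784, -77)) = Mul(-55669, 74707) = -4158863983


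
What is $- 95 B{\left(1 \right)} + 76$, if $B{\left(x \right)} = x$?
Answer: $-19$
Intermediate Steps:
$- 95 B{\left(1 \right)} + 76 = \left(-95\right) 1 + 76 = -95 + 76 = -19$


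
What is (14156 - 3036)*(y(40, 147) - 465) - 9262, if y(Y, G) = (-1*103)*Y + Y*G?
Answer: 14391138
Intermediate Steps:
y(Y, G) = -103*Y + G*Y
(14156 - 3036)*(y(40, 147) - 465) - 9262 = (14156 - 3036)*(40*(-103 + 147) - 465) - 9262 = 11120*(40*44 - 465) - 9262 = 11120*(1760 - 465) - 9262 = 11120*1295 - 9262 = 14400400 - 9262 = 14391138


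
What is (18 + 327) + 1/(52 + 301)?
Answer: 121786/353 ≈ 345.00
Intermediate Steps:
(18 + 327) + 1/(52 + 301) = 345 + 1/353 = 121786/353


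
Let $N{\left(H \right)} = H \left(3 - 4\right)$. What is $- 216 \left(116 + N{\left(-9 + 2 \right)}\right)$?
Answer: $-26568$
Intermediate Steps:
$N{\left(H \right)} = - H$ ($N{\left(H \right)} = H \left(-1\right) = - H$)
$- 216 \left(116 + N{\left(-9 + 2 \right)}\right) = - 216 \left(116 - \left(-9 + 2\right)\right) = - 216 \left(116 - -7\right) = - 216 \left(116 + 7\right) = \left(-216\right) 123 = -26568$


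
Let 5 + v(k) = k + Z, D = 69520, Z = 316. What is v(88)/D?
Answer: 399/69520 ≈ 0.0057394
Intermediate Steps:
v(k) = 311 + k (v(k) = -5 + (k + 316) = -5 + (316 + k) = 311 + k)
v(88)/D = (311 + 88)/69520 = 399*(1/69520) = 399/69520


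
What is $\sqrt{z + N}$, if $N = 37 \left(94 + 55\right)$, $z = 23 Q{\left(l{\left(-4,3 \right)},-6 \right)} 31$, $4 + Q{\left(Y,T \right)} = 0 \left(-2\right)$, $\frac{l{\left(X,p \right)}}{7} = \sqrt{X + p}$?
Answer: $\sqrt{2661} \approx 51.585$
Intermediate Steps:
$l{\left(X,p \right)} = 7 \sqrt{X + p}$
$Q{\left(Y,T \right)} = -4$ ($Q{\left(Y,T \right)} = -4 + 0 \left(-2\right) = -4 + 0 = -4$)
$z = -2852$ ($z = 23 \left(-4\right) 31 = \left(-92\right) 31 = -2852$)
$N = 5513$ ($N = 37 \cdot 149 = 5513$)
$\sqrt{z + N} = \sqrt{-2852 + 5513} = \sqrt{2661}$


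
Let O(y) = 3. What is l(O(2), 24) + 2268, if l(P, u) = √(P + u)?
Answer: 2268 + 3*√3 ≈ 2273.2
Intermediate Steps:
l(O(2), 24) + 2268 = √(3 + 24) + 2268 = √27 + 2268 = 3*√3 + 2268 = 2268 + 3*√3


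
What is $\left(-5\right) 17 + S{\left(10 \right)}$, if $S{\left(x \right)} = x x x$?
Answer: $915$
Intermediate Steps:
$S{\left(x \right)} = x^{3}$ ($S{\left(x \right)} = x^{2} x = x^{3}$)
$\left(-5\right) 17 + S{\left(10 \right)} = \left(-5\right) 17 + 10^{3} = -85 + 1000 = 915$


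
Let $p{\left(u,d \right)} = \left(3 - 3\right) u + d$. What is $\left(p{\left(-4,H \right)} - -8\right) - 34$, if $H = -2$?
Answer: $-28$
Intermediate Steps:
$p{\left(u,d \right)} = d$ ($p{\left(u,d \right)} = 0 u + d = 0 + d = d$)
$\left(p{\left(-4,H \right)} - -8\right) - 34 = \left(-2 - -8\right) - 34 = \left(-2 + 8\right) - 34 = 6 - 34 = -28$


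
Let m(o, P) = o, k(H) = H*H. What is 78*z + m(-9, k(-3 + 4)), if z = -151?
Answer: -11787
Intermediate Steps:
k(H) = H**2
78*z + m(-9, k(-3 + 4)) = 78*(-151) - 9 = -11778 - 9 = -11787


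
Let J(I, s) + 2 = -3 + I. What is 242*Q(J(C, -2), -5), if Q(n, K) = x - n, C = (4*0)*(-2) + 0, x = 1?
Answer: 1452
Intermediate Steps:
C = 0 (C = 0*(-2) + 0 = 0 + 0 = 0)
J(I, s) = -5 + I (J(I, s) = -2 + (-3 + I) = -5 + I)
Q(n, K) = 1 - n
242*Q(J(C, -2), -5) = 242*(1 - (-5 + 0)) = 242*(1 - 1*(-5)) = 242*(1 + 5) = 242*6 = 1452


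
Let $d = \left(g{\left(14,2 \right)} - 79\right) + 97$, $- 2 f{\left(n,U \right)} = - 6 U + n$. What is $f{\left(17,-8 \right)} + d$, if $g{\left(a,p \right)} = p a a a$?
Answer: $\frac{10947}{2} \approx 5473.5$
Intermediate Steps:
$f{\left(n,U \right)} = 3 U - \frac{n}{2}$ ($f{\left(n,U \right)} = - \frac{- 6 U + n}{2} = - \frac{n - 6 U}{2} = 3 U - \frac{n}{2}$)
$g{\left(a,p \right)} = p a^{3}$ ($g{\left(a,p \right)} = p a^{2} a = p a^{3}$)
$d = 5506$ ($d = \left(2 \cdot 14^{3} - 79\right) + 97 = \left(2 \cdot 2744 - 79\right) + 97 = \left(5488 - 79\right) + 97 = 5409 + 97 = 5506$)
$f{\left(17,-8 \right)} + d = \left(3 \left(-8\right) - \frac{17}{2}\right) + 5506 = \left(-24 - \frac{17}{2}\right) + 5506 = - \frac{65}{2} + 5506 = \frac{10947}{2}$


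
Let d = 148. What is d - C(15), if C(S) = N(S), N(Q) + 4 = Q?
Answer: 137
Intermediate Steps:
N(Q) = -4 + Q
C(S) = -4 + S
d - C(15) = 148 - (-4 + 15) = 148 - 1*11 = 148 - 11 = 137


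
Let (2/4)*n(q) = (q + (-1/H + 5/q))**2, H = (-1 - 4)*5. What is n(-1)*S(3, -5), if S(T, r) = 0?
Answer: 0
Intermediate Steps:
H = -25 (H = -5*5 = -25)
n(q) = 2*(1/25 + q + 5/q)**2 (n(q) = 2*(q + (-1/(-25) + 5/q))**2 = 2*(q + (-1*(-1/25) + 5/q))**2 = 2*(q + (1/25 + 5/q))**2 = 2*(1/25 + q + 5/q)**2)
n(-1)*S(3, -5) = ((2/625)*(125 - 1 + 25*(-1)**2)**2/(-1)**2)*0 = ((2/625)*1*(125 - 1 + 25*1)**2)*0 = ((2/625)*1*(125 - 1 + 25)**2)*0 = ((2/625)*1*149**2)*0 = ((2/625)*1*22201)*0 = (44402/625)*0 = 0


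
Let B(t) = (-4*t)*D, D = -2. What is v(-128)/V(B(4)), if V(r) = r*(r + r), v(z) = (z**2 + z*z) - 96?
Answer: 1021/64 ≈ 15.953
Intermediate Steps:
v(z) = -96 + 2*z**2 (v(z) = (z**2 + z**2) - 96 = 2*z**2 - 96 = -96 + 2*z**2)
B(t) = 8*t (B(t) = -4*t*(-2) = 8*t)
V(r) = 2*r**2 (V(r) = r*(2*r) = 2*r**2)
v(-128)/V(B(4)) = (-96 + 2*(-128)**2)/((2*(8*4)**2)) = (-96 + 2*16384)/((2*32**2)) = (-96 + 32768)/((2*1024)) = 32672/2048 = 32672*(1/2048) = 1021/64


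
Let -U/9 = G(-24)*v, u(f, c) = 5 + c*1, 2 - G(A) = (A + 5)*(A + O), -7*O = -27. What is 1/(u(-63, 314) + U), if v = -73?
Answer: -7/1748672 ≈ -4.0030e-6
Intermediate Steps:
O = 27/7 (O = -⅐*(-27) = 27/7 ≈ 3.8571)
G(A) = 2 - (5 + A)*(27/7 + A) (G(A) = 2 - (A + 5)*(A + 27/7) = 2 - (5 + A)*(27/7 + A))
u(f, c) = 5 + c
U = -1750905/7 (U = -9*(-121/7 - 1*(-24)² - 62/7*(-24))*(-73) = -9*(-121/7 - 1*576 + 1488/7)*(-73) = -9*(-121/7 - 576 + 1488/7)*(-73) = -(-23985)*(-73)/7 = -9*194545/7 = -1750905/7 ≈ -2.5013e+5)
1/(u(-63, 314) + U) = 1/((5 + 314) - 1750905/7) = 1/(319 - 1750905/7) = 1/(-1748672/7) = -7/1748672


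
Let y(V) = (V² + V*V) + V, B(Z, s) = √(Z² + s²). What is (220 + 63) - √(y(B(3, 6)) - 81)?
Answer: 283 - √(9 + 3*√5) ≈ 279.04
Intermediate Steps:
y(V) = V + 2*V² (y(V) = (V² + V²) + V = 2*V² + V = V + 2*V²)
(220 + 63) - √(y(B(3, 6)) - 81) = (220 + 63) - √(√(3² + 6²)*(1 + 2*√(3² + 6²)) - 81) = 283 - √(√(9 + 36)*(1 + 2*√(9 + 36)) - 81) = 283 - √(√45*(1 + 2*√45) - 81) = 283 - √((3*√5)*(1 + 2*(3*√5)) - 81) = 283 - √((3*√5)*(1 + 6*√5) - 81) = 283 - √(3*√5*(1 + 6*√5) - 81) = 283 - √(-81 + 3*√5*(1 + 6*√5))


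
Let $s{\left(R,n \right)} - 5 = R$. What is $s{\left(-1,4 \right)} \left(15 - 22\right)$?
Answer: $-28$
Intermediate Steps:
$s{\left(R,n \right)} = 5 + R$
$s{\left(-1,4 \right)} \left(15 - 22\right) = \left(5 - 1\right) \left(15 - 22\right) = 4 \left(-7\right) = -28$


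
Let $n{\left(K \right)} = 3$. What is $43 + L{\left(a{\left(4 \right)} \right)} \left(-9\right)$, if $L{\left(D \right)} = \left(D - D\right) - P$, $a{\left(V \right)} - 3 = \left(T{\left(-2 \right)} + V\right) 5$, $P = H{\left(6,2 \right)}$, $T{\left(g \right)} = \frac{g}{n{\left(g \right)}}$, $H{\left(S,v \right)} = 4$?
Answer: $79$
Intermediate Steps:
$T{\left(g \right)} = \frac{g}{3}$
$P = 4$
$a{\left(V \right)} = - \frac{1}{3} + 5 V$ ($a{\left(V \right)} = 3 + \left(\frac{1}{3} \left(-2\right) + V\right) 5 = 3 + \left(- \frac{2}{3} + V\right) 5 = 3 + \left(- \frac{10}{3} + 5 V\right) = - \frac{1}{3} + 5 V$)
$L{\left(D \right)} = -4$ ($L{\left(D \right)} = \left(D - D\right) - 4 = 0 - 4 = -4$)
$43 + L{\left(a{\left(4 \right)} \right)} \left(-9\right) = 43 - -36 = 43 + 36 = 79$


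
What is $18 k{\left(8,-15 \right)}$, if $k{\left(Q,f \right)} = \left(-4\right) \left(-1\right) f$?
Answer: $-1080$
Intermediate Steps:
$k{\left(Q,f \right)} = 4 f$
$18 k{\left(8,-15 \right)} = 18 \cdot 4 \left(-15\right) = 18 \left(-60\right) = -1080$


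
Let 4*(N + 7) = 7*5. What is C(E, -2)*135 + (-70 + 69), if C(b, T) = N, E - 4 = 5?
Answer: 941/4 ≈ 235.25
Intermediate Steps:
E = 9 (E = 4 + 5 = 9)
N = 7/4 (N = -7 + (7*5)/4 = -7 + (¼)*35 = -7 + 35/4 = 7/4 ≈ 1.7500)
C(b, T) = 7/4
C(E, -2)*135 + (-70 + 69) = (7/4)*135 + (-70 + 69) = 945/4 - 1 = 941/4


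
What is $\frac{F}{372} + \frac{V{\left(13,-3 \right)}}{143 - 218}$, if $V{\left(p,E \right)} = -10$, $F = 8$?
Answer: $\frac{24}{155} \approx 0.15484$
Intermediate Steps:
$\frac{F}{372} + \frac{V{\left(13,-3 \right)}}{143 - 218} = \frac{8}{372} - \frac{10}{143 - 218} = 8 \cdot \frac{1}{372} - \frac{10}{-75} = \frac{2}{93} - - \frac{2}{15} = \frac{2}{93} + \frac{2}{15} = \frac{24}{155}$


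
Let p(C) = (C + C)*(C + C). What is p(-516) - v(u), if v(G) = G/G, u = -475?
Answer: 1065023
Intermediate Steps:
p(C) = 4*C² (p(C) = (2*C)*(2*C) = 4*C²)
v(G) = 1
p(-516) - v(u) = 4*(-516)² - 1*1 = 4*266256 - 1 = 1065024 - 1 = 1065023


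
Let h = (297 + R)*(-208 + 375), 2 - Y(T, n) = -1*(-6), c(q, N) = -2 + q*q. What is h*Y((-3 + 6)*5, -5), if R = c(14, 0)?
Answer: -327988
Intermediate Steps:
c(q, N) = -2 + q²
R = 194 (R = -2 + 14² = -2 + 196 = 194)
Y(T, n) = -4 (Y(T, n) = 2 - (-1)*(-6) = 2 - 1*6 = 2 - 6 = -4)
h = 81997 (h = (297 + 194)*(-208 + 375) = 491*167 = 81997)
h*Y((-3 + 6)*5, -5) = 81997*(-4) = -327988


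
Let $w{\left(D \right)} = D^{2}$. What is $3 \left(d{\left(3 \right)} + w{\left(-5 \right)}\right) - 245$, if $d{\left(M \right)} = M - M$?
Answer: $-170$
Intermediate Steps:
$d{\left(M \right)} = 0$
$3 \left(d{\left(3 \right)} + w{\left(-5 \right)}\right) - 245 = 3 \left(0 + \left(-5\right)^{2}\right) - 245 = 3 \left(0 + 25\right) - 245 = 3 \cdot 25 - 245 = 75 - 245 = -170$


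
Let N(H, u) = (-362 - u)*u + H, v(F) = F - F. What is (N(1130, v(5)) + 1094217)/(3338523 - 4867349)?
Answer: -1095347/1528826 ≈ -0.71646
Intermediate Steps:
v(F) = 0
N(H, u) = H + u*(-362 - u) (N(H, u) = u*(-362 - u) + H = H + u*(-362 - u))
(N(1130, v(5)) + 1094217)/(3338523 - 4867349) = ((1130 - 1*0² - 362*0) + 1094217)/(3338523 - 4867349) = ((1130 - 1*0 + 0) + 1094217)/(-1528826) = ((1130 + 0 + 0) + 1094217)*(-1/1528826) = (1130 + 1094217)*(-1/1528826) = 1095347*(-1/1528826) = -1095347/1528826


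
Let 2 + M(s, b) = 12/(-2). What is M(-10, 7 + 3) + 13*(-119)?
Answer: -1555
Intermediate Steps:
M(s, b) = -8 (M(s, b) = -2 + 12/(-2) = -2 + 12*(-1/2) = -2 - 6 = -8)
M(-10, 7 + 3) + 13*(-119) = -8 + 13*(-119) = -8 - 1547 = -1555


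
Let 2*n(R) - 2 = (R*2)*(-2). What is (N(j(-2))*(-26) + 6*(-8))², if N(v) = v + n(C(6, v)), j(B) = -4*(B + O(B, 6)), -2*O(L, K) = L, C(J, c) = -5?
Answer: 191844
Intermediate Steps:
O(L, K) = -L/2
j(B) = -2*B (j(B) = -4*(B - B/2) = -2*B)
n(R) = 1 - 2*R (n(R) = 1 + ((R*2)*(-2))/2 = 1 + ((2*R)*(-2))/2 = 1 + (-4*R)/2 = 1 - 2*R)
N(v) = 11 + v (N(v) = v + (1 - 2*(-5)) = v + (1 + 10) = v + 11 = 11 + v)
(N(j(-2))*(-26) + 6*(-8))² = ((11 - 2*(-2))*(-26) + 6*(-8))² = ((11 + 4)*(-26) - 48)² = (15*(-26) - 48)² = (-390 - 48)² = (-438)² = 191844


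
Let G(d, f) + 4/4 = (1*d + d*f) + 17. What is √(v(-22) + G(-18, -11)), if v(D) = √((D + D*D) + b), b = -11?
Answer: √(196 + √451) ≈ 14.739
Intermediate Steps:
v(D) = √(-11 + D + D²) (v(D) = √((D + D*D) - 11) = √((D + D²) - 11) = √(-11 + D + D²))
G(d, f) = 16 + d + d*f (G(d, f) = -1 + ((1*d + d*f) + 17) = -1 + ((d + d*f) + 17) = -1 + (17 + d + d*f) = 16 + d + d*f)
√(v(-22) + G(-18, -11)) = √(√(-11 - 22 + (-22)²) + (16 - 18 - 18*(-11))) = √(√(-11 - 22 + 484) + (16 - 18 + 198)) = √(√451 + 196) = √(196 + √451)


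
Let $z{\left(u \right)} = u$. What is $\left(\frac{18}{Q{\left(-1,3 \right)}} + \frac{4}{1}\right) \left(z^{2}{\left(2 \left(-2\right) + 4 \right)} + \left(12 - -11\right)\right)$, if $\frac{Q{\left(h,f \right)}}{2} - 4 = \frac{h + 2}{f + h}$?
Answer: $138$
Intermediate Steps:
$Q{\left(h,f \right)} = 8 + \frac{2 \left(2 + h\right)}{f + h}$ ($Q{\left(h,f \right)} = 8 + 2 \frac{h + 2}{f + h} = 8 + 2 \frac{2 + h}{f + h} = 8 + \frac{2 \left(2 + h\right)}{f + h}$)
$\left(\frac{18}{Q{\left(-1,3 \right)}} + \frac{4}{1}\right) \left(z^{2}{\left(2 \left(-2\right) + 4 \right)} + \left(12 - -11\right)\right) = \left(\frac{18}{2 \frac{1}{3 - 1} \left(2 + 4 \cdot 3 + 5 \left(-1\right)\right)} + \frac{4}{1}\right) \left(\left(2 \left(-2\right) + 4\right)^{2} + \left(12 - -11\right)\right) = \left(\frac{18}{2 \cdot \frac{1}{2} \left(2 + 12 - 5\right)} + 4 \cdot 1\right) \left(\left(-4 + 4\right)^{2} + \left(12 + 11\right)\right) = \left(\frac{18}{2 \cdot \frac{1}{2} \cdot 9} + 4\right) \left(0^{2} + 23\right) = \left(\frac{18}{9} + 4\right) \left(0 + 23\right) = \left(18 \cdot \frac{1}{9} + 4\right) 23 = \left(2 + 4\right) 23 = 6 \cdot 23 = 138$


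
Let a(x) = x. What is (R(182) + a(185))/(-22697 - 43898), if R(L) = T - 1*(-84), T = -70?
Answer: -199/66595 ≈ -0.0029882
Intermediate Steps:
R(L) = 14 (R(L) = -70 - 1*(-84) = -70 + 84 = 14)
(R(182) + a(185))/(-22697 - 43898) = (14 + 185)/(-22697 - 43898) = 199/(-66595) = 199*(-1/66595) = -199/66595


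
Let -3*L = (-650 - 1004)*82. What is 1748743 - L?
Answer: 5110601/3 ≈ 1.7035e+6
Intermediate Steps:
L = 135628/3 (L = -(-650 - 1004)*82/3 = -(-1654)*82/3 = -⅓*(-135628) = 135628/3 ≈ 45209.)
1748743 - L = 1748743 - 1*135628/3 = 1748743 - 135628/3 = 5110601/3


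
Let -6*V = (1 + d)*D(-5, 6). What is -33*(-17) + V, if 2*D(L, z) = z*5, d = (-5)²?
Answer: 496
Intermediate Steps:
d = 25
D(L, z) = 5*z/2 (D(L, z) = (z*5)/2 = (5*z)/2 = 5*z/2)
V = -65 (V = -(1 + 25)*(5/2)*6/6 = -13*15/3 = -⅙*390 = -65)
-33*(-17) + V = -33*(-17) - 65 = 561 - 65 = 496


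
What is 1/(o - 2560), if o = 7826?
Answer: 1/5266 ≈ 0.00018990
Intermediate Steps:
1/(o - 2560) = 1/(7826 - 2560) = 1/5266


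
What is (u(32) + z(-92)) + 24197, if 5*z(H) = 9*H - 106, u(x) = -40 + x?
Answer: 120011/5 ≈ 24002.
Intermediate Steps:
z(H) = -106/5 + 9*H/5 (z(H) = (9*H - 106)/5 = (-106 + 9*H)/5 = -106/5 + 9*H/5)
(u(32) + z(-92)) + 24197 = ((-40 + 32) + (-106/5 + (9/5)*(-92))) + 24197 = (-8 + (-106/5 - 828/5)) + 24197 = (-8 - 934/5) + 24197 = -974/5 + 24197 = 120011/5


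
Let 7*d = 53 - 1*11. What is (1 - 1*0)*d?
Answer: 6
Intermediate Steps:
d = 6 (d = (53 - 1*11)/7 = (53 - 11)/7 = (⅐)*42 = 6)
(1 - 1*0)*d = (1 - 1*0)*6 = (1 + 0)*6 = 1*6 = 6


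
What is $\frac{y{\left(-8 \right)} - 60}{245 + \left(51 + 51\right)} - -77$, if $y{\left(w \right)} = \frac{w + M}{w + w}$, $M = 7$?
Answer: $\frac{426545}{5552} \approx 76.827$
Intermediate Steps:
$y{\left(w \right)} = \frac{7 + w}{2 w}$ ($y{\left(w \right)} = \frac{w + 7}{w + w} = \frac{7 + w}{2 w}$)
$\frac{y{\left(-8 \right)} - 60}{245 + \left(51 + 51\right)} - -77 = \frac{\frac{7 - 8}{2 \left(-8\right)} - 60}{245 + \left(51 + 51\right)} - -77 = \frac{\frac{1}{2} \left(- \frac{1}{8}\right) \left(-1\right) - 60}{245 + 102} + 77 = \frac{\frac{1}{16} - 60}{347} + 77 = \left(- \frac{959}{16}\right) \frac{1}{347} + 77 = - \frac{959}{5552} + 77 = \frac{426545}{5552}$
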